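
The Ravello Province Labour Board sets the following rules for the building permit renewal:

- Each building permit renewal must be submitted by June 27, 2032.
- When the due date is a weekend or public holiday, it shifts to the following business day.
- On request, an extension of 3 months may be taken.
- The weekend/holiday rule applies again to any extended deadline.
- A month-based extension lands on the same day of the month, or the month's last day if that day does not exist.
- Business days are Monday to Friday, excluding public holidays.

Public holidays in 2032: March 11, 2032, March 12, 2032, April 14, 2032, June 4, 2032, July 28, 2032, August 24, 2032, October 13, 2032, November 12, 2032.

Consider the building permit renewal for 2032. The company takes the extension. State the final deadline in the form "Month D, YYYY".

The statutory due date is June 27, 2032.
June 27, 2032 is a Sunday; the next business day is June 28, 2032 (Monday).
The 3 months extension carries June 28, 2032 to September 28, 2032.
September 28, 2032 (Tuesday) is already a business day.
Deadline: September 28, 2032.

September 28, 2032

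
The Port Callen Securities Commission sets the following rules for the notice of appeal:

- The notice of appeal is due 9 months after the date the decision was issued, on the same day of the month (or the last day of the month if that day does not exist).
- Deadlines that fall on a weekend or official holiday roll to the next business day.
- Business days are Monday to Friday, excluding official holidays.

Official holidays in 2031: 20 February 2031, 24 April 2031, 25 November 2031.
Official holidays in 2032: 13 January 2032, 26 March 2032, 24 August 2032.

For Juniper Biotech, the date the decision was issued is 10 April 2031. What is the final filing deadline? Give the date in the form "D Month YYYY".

12 January 2032

9 months from 10 April 2031 is 10 January 2032.
Because 10 January 2032 is a Saturday, the deadline becomes 12 January 2032 (Monday).
So the filing is due 12 January 2032.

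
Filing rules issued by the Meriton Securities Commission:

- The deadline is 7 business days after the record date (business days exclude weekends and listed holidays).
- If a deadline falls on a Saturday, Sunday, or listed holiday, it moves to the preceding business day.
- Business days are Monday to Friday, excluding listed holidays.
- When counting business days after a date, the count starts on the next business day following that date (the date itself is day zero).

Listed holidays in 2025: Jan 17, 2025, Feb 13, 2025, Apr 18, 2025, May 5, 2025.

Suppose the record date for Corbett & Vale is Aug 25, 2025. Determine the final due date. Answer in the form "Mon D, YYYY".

Sep 3, 2025

7 business days after Aug 25, 2025, excluding weekends and holidays, is Sep 3, 2025.
Sep 3, 2025 is a Wednesday and not a listed holiday, so it stands.
Final deadline: Sep 3, 2025.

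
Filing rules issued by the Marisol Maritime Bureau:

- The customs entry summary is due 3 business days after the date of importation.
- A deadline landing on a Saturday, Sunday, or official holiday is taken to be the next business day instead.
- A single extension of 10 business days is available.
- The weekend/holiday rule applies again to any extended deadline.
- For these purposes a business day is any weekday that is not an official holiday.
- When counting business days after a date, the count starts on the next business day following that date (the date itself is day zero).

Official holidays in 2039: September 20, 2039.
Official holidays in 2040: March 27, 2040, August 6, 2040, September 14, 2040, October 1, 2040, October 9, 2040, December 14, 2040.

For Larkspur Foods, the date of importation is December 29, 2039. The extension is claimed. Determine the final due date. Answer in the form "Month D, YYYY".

3 business days after December 29, 2039, excluding weekends and holidays, is January 3, 2040.
Since January 3, 2040 is a Tuesday and not a holiday, the date is unchanged.
Counting 10 further business days from January 3, 2040 reaches January 17, 2040.
January 17, 2040 (Tuesday) is already a business day.
So the filing is due January 17, 2040.

January 17, 2040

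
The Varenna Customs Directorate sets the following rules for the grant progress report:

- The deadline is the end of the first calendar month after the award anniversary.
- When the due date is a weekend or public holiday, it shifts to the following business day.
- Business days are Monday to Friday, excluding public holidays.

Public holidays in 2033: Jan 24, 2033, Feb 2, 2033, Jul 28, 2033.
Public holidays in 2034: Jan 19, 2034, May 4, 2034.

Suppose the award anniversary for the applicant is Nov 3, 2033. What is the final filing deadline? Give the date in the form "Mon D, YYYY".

1 month after Nov 3, 2033 falls in December 2033; the last day of that month is Dec 31, 2033.
Dec 31, 2033 falls on a Saturday. Rolling to the next business day gives Jan 2, 2034, a Monday.
The final due date is Jan 2, 2034.

Jan 2, 2034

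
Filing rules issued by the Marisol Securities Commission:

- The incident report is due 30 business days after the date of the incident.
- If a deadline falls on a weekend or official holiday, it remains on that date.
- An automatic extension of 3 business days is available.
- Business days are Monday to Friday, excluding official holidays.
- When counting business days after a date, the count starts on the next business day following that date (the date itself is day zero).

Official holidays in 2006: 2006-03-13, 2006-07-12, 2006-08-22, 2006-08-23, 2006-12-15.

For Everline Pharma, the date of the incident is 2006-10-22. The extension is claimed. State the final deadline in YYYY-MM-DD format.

Counting 30 business days after 2006-10-22 (skipping weekends and listed holidays) reaches 2006-12-01.
2006-12-01 falls on a Friday. The rules make no weekend/holiday allowance, so it remains 2006-12-01.
Counting 3 further business days from 2006-12-01 reaches 2006-12-06.
No adjustment is made for weekends or holidays, so 2006-12-06 stands.
So the filing is due 2006-12-06.

2006-12-06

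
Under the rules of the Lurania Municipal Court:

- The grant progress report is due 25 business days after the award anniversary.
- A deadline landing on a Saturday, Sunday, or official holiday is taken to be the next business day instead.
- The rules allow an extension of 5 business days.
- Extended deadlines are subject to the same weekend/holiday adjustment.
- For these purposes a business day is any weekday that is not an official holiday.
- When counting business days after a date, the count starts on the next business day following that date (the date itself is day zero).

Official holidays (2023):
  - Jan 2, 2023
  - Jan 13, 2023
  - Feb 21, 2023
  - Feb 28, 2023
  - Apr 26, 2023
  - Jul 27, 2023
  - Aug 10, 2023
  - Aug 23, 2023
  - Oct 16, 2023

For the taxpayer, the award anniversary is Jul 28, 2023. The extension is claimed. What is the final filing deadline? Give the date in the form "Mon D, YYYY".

Sep 12, 2023

Counting 25 business days after Jul 28, 2023 (skipping weekends and listed holidays) reaches Sep 5, 2023.
Sep 5, 2023 (Tuesday) is already a business day.
Counting 5 further business days from Sep 5, 2023 reaches Sep 12, 2023.
Sep 12, 2023 falls on a Tuesday, which is a business day, so no adjustment is needed.
Deadline: Sep 12, 2023.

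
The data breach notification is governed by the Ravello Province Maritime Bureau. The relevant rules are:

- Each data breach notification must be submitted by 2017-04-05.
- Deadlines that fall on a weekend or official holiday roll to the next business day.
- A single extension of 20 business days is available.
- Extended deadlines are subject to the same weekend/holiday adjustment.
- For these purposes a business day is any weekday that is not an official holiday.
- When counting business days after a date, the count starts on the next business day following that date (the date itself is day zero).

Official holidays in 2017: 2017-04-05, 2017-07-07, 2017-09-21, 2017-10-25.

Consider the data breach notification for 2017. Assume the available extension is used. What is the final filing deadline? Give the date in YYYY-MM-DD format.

The stated deadline is 2017-04-05.
2017-04-05 is a listed holiday, so it moves to the next business day, 2017-04-06 (Thursday).
Applying the 20-business-day extension: 20 business days after 2017-04-06 is 2017-05-04.
2017-05-04 is a Thursday and not a listed holiday, so it stands.
Final deadline: 2017-05-04.

2017-05-04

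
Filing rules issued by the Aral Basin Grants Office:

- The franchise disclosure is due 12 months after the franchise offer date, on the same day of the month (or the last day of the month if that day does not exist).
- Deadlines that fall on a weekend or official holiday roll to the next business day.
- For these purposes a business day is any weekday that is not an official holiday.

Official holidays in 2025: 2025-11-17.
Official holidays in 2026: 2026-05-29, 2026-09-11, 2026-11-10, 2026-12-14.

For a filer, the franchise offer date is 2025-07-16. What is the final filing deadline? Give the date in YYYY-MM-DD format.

Moving 12 months forward from 2025-07-16 on the corresponding day gives 2026-07-16.
Since 2026-07-16 is a Thursday and not a holiday, the date is unchanged.
Deadline: 2026-07-16.

2026-07-16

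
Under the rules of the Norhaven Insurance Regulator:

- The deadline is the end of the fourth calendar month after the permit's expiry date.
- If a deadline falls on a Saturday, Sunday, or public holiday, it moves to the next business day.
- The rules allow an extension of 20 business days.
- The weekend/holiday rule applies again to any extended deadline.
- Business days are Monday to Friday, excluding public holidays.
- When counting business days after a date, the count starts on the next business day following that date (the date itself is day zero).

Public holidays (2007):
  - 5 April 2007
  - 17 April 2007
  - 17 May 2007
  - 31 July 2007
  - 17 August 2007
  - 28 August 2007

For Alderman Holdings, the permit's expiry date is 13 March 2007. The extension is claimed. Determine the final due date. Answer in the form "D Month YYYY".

31 August 2007

4 months after 13 March 2007 falls in July 2007; the last day of that month is 31 July 2007.
31 July 2007 is a listed holiday, so it moves to the next business day, 1 August 2007 (Wednesday).
Applying the 20-business-day extension: 20 business days after 1 August 2007 is 31 August 2007.
31 August 2007 falls on a Friday, which is a business day, so no adjustment is needed.
Deadline: 31 August 2007.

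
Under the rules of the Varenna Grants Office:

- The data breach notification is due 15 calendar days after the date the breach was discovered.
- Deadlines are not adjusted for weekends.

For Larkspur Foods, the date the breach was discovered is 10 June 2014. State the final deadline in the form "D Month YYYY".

25 June 2014

From 10 June 2014, 15 calendar days later is 25 June 2014.
No adjustment is made for weekends or holidays, so 25 June 2014 stands.
So the filing is due 25 June 2014.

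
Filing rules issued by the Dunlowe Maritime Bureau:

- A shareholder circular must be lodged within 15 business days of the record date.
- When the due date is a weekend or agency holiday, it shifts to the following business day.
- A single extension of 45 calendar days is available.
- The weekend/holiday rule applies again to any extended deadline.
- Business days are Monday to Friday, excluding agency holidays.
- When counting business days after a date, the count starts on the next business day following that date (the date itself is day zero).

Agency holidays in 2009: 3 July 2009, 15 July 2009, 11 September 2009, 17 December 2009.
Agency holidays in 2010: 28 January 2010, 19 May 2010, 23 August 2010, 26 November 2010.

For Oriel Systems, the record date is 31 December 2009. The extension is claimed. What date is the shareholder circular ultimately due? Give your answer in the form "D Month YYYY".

8 March 2010

Counting 15 business days after 31 December 2009 (skipping weekends and listed holidays) reaches 21 January 2010.
21 January 2010 falls on a Thursday, which is a business day, so no adjustment is needed.
With the 45-day extension, 21 January 2010 becomes 7 March 2010.
7 March 2010 falls on a Sunday. Rolling to the next business day gives 8 March 2010, a Monday.
Deadline: 8 March 2010.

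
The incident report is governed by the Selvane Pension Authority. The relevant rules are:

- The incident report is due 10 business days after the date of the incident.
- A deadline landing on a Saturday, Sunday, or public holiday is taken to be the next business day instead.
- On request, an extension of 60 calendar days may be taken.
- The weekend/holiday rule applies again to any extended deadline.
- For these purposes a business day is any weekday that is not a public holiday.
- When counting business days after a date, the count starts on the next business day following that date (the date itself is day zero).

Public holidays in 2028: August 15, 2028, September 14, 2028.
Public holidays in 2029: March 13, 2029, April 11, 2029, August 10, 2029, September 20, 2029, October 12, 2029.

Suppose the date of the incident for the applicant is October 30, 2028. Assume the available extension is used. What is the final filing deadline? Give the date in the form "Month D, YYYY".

January 12, 2029

10 business days after October 30, 2028, excluding weekends and holidays, is November 13, 2028.
Since November 13, 2028 is a Monday and not a holiday, the date is unchanged.
Add the 60 calendar-day extension to November 13, 2028: January 12, 2029.
January 12, 2029 (Friday) is already a business day.
Final deadline: January 12, 2029.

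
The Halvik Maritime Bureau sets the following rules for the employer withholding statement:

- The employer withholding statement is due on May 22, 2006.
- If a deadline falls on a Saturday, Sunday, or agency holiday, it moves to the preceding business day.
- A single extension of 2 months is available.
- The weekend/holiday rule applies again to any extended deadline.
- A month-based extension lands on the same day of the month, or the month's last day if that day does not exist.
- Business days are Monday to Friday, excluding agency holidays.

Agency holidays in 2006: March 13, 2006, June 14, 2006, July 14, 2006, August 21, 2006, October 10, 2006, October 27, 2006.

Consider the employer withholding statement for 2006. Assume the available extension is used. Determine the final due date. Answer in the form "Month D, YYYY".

July 21, 2006

The stated deadline is May 22, 2006.
Since May 22, 2006 is a Monday and not a holiday, the date is unchanged.
Applying the 2 months extension: 2 months after May 22, 2006 is July 22, 2006.
July 22, 2006 falls on a Saturday. Rolling to the preceding business day gives July 21, 2006, a Friday.
So the filing is due July 21, 2006.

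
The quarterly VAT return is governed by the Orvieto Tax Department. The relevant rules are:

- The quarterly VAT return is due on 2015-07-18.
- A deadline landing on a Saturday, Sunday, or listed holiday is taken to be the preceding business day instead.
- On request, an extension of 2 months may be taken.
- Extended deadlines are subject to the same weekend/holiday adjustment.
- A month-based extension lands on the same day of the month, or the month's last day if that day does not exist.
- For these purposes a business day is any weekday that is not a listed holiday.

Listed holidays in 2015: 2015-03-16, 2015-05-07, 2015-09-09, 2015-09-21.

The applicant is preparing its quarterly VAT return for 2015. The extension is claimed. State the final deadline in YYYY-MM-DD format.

2015-09-17

The stated deadline is 2015-07-18.
2015-07-18 is a Saturday; the preceding business day is 2015-07-17 (Friday).
Applying the 2 months extension: 2 months after 2015-07-17 is 2015-09-17.
2015-09-17 falls on a Thursday, which is a business day, so no adjustment is needed.
So the filing is due 2015-09-17.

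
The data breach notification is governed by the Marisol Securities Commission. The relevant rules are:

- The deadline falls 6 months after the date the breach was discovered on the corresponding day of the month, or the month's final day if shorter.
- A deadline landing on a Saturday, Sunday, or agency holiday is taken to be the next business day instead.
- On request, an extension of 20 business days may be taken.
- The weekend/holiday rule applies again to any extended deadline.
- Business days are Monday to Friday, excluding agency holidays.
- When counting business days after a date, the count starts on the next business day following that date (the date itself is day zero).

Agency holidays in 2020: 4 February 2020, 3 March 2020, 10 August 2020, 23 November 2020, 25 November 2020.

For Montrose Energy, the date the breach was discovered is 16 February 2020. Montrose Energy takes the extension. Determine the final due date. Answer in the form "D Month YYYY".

14 September 2020

6 months from 16 February 2020 is 16 August 2020.
16 August 2020 is a Sunday; the next business day is 17 August 2020 (Monday).
Applying the 20-business-day extension: 20 business days after 17 August 2020 is 14 September 2020.
14 September 2020 falls on a Monday, which is a business day, so no adjustment is needed.
Final deadline: 14 September 2020.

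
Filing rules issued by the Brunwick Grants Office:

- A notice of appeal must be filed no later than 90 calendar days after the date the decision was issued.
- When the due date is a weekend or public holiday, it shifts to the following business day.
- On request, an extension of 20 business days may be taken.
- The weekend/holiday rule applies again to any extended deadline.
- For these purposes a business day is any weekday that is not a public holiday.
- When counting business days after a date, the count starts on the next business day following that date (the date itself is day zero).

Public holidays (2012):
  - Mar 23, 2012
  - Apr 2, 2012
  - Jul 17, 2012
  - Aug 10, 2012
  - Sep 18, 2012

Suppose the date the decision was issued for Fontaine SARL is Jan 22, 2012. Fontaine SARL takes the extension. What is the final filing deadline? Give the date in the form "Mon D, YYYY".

May 21, 2012

Trigger date Jan 22, 2012 + 90 calendar days = Apr 21, 2012.
Apr 21, 2012 falls on a Saturday. Rolling to the next business day gives Apr 23, 2012, a Monday.
The 20-business-day extension runs from Apr 23, 2012 to May 21, 2012.
May 21, 2012 is a Monday and not a listed holiday, so it stands.
The final due date is May 21, 2012.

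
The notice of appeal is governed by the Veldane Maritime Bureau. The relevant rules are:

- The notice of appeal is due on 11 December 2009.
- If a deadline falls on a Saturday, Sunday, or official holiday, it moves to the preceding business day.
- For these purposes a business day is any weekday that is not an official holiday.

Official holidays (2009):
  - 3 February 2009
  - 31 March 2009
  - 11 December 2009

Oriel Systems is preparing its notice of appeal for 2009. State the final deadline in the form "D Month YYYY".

10 December 2009

Start from the fixed due date, 11 December 2009.
11 December 2009 is a listed holiday, so it moves to the preceding business day, 10 December 2009 (Thursday).
Deadline: 10 December 2009.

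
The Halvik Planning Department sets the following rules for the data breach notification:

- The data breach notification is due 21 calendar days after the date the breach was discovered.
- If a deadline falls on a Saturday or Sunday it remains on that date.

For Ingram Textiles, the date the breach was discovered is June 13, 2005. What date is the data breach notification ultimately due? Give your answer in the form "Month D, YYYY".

Adding 21 calendar days to June 13, 2005 gives July 4, 2005.
No adjustment is made for weekends or holidays, so July 4, 2005 stands.
So the filing is due July 4, 2005.

July 4, 2005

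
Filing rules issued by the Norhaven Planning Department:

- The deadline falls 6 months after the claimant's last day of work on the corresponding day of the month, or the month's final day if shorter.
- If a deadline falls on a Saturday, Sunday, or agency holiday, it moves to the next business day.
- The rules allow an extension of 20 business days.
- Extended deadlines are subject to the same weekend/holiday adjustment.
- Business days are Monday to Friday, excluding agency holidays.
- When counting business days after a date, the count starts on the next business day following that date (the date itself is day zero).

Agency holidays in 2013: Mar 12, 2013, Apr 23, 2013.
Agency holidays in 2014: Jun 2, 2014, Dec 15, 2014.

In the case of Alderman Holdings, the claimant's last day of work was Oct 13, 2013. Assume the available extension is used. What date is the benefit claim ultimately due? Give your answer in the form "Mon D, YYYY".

6 months from Oct 13, 2013 is Apr 13, 2014.
Apr 13, 2014 falls on a Sunday. Rolling to the next business day gives Apr 14, 2014, a Monday.
Applying the 20-business-day extension: 20 business days after Apr 14, 2014 is May 12, 2014.
Since May 12, 2014 is a Monday and not a holiday, the date is unchanged.
The final due date is May 12, 2014.

May 12, 2014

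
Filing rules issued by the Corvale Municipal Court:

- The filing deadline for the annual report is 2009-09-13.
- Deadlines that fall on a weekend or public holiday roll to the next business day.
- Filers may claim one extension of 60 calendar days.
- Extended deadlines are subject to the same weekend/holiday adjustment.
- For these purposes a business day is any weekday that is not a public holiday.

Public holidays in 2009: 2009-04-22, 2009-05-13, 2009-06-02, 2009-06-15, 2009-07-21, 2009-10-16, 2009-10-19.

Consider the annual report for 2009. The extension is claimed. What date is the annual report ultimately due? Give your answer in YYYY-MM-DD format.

2009-11-13

The statutory due date is 2009-09-13.
2009-09-13 falls on a Sunday. Rolling to the next business day gives 2009-09-14, a Monday.
Applying the 60-calendar-day extension: 2009-09-14 + 60 days = 2009-11-13.
2009-11-13 is a Friday and not a listed holiday, so it stands.
So the filing is due 2009-11-13.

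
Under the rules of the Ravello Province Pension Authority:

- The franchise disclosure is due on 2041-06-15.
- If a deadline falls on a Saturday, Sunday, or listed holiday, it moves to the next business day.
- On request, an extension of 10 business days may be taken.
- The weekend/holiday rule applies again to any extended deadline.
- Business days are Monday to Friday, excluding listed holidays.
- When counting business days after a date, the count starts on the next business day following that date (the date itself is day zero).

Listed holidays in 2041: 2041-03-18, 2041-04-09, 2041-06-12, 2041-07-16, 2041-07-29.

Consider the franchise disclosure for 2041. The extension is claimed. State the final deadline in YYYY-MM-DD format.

2041-07-01

The stated deadline is 2041-06-15.
2041-06-15 is a Saturday; the next business day is 2041-06-17 (Monday).
Applying the 10-business-day extension: 10 business days after 2041-06-17 is 2041-07-01.
Since 2041-07-01 is a Monday and not a holiday, the date is unchanged.
Final deadline: 2041-07-01.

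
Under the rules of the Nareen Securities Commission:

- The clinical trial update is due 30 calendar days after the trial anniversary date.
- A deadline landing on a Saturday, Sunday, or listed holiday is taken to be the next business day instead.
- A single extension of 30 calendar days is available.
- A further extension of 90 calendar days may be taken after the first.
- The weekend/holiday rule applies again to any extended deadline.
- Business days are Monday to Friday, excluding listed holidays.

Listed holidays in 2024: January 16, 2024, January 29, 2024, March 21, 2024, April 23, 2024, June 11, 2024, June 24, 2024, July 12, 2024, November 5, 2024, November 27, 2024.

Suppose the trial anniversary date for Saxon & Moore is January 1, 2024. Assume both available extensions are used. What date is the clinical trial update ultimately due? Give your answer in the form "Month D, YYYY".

May 30, 2024

Trigger date January 1, 2024 + 30 calendar days = January 31, 2024.
January 31, 2024 is a Wednesday and not a listed holiday, so it stands.
With the 30-day extension, January 31, 2024 becomes March 1, 2024.
March 1, 2024 is a Friday and not a listed holiday, so it stands.
With the 90-day extension, March 1, 2024 becomes May 30, 2024.
Since May 30, 2024 is a Thursday and not a holiday, the date is unchanged.
So the filing is due May 30, 2024.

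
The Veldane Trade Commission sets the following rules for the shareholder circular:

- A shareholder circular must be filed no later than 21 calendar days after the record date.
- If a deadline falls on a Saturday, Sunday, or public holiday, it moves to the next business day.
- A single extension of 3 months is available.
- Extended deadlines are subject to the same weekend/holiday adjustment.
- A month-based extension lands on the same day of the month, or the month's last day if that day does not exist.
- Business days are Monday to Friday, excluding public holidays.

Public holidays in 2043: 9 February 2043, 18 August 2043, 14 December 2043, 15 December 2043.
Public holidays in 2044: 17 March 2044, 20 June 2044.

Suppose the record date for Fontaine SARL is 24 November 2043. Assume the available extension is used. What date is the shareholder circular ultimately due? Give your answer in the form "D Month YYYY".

16 March 2044

From 24 November 2043, 21 calendar days later is 15 December 2043.
15 December 2043 is a listed holiday; the next business day is 16 December 2043 (Wednesday).
Add 3 months to 16 December 2043: 16 March 2044.
16 March 2044 falls on a Wednesday, which is a business day, so no adjustment is needed.
Deadline: 16 March 2044.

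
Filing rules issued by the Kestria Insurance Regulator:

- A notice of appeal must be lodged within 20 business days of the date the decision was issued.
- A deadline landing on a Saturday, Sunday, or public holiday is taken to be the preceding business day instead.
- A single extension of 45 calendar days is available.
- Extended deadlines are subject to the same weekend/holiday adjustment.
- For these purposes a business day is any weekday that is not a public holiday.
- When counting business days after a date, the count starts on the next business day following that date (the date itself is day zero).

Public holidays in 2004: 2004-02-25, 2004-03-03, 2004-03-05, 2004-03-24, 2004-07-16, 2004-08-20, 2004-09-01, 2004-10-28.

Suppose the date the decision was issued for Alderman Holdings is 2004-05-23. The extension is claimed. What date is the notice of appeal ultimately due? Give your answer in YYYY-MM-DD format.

2004-08-02

Starting the day after 2004-05-23 and counting 20 business days lands on 2004-06-18.
Since 2004-06-18 is a Friday and not a holiday, the date is unchanged.
With the 45-day extension, 2004-06-18 becomes 2004-08-02.
Since 2004-08-02 is a Monday and not a holiday, the date is unchanged.
So the filing is due 2004-08-02.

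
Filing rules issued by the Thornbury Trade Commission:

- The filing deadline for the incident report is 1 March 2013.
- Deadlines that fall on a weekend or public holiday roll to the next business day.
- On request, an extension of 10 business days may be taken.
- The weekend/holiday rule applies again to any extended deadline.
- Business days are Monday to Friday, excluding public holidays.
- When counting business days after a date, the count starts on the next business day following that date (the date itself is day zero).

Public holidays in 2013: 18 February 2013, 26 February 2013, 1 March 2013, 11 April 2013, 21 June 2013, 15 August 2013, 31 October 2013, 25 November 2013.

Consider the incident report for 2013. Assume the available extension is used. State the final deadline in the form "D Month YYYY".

The stated deadline is 1 March 2013.
1 March 2013 falls on a listed holiday. Rolling to the next business day gives 4 March 2013, a Monday.
The 10-business-day extension runs from 4 March 2013 to 18 March 2013.
18 March 2013 (Monday) is already a business day.
So the filing is due 18 March 2013.

18 March 2013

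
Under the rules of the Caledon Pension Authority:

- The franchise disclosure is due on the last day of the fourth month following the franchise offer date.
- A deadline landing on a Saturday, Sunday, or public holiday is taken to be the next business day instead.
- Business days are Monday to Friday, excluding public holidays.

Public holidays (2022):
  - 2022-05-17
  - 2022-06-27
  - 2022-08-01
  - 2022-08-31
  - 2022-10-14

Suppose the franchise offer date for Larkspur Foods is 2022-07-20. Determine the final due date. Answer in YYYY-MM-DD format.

2022-11-30

4 months after 2022-07-20 falls in November 2022; the last day of that month is 2022-11-30.
2022-11-30 falls on a Wednesday, which is a business day, so no adjustment is needed.
So the filing is due 2022-11-30.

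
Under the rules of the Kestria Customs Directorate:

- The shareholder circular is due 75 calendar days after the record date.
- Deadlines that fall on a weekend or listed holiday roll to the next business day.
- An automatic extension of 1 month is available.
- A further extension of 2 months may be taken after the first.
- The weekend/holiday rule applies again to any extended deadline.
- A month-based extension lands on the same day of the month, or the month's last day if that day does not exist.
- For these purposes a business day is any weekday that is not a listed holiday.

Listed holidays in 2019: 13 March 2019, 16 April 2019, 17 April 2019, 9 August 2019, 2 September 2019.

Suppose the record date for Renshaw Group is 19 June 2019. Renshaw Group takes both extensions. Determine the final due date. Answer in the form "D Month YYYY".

3 December 2019

75 calendar days after 19 June 2019 is 2 September 2019.
2 September 2019 is a listed holiday, so it moves to the next business day, 3 September 2019 (Tuesday).
Add 1 month to 3 September 2019: 3 October 2019.
3 October 2019 is a Thursday and not a listed holiday, so it stands.
The 2 months extension carries 3 October 2019 to 3 December 2019.
3 December 2019 is a Tuesday and not a listed holiday, so it stands.
So the filing is due 3 December 2019.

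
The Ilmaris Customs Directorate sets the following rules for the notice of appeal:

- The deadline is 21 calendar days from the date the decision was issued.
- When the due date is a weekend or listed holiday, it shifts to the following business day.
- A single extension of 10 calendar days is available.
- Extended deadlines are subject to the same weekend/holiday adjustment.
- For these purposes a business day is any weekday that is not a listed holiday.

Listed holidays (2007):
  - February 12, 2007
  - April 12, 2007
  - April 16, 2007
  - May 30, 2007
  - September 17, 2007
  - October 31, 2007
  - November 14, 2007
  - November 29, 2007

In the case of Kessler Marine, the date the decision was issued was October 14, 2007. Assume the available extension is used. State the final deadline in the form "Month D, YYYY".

21 calendar days after October 14, 2007 is November 4, 2007.
Because November 4, 2007 is a Sunday, the deadline becomes November 5, 2007 (Monday).
The 10-calendar-day extension moves the deadline from November 5, 2007 to November 15, 2007.
November 15, 2007 is a Thursday and not a listed holiday, so it stands.
Final deadline: November 15, 2007.

November 15, 2007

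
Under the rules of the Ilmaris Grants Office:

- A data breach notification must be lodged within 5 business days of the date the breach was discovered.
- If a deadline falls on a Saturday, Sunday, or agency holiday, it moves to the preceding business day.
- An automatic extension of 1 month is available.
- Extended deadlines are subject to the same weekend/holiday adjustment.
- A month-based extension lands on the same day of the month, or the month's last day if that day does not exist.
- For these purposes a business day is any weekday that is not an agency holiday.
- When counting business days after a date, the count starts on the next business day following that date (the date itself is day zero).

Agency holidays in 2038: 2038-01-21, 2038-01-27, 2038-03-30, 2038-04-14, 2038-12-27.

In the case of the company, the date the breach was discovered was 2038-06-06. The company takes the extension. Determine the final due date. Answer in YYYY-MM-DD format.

Counting 5 business days after 2038-06-06 (skipping weekends and listed holidays) reaches 2038-06-11.
2038-06-11 (Friday) is already a business day.
The 1 month extension carries 2038-06-11 to 2038-07-11.
2038-07-11 is a Sunday, so it moves to the preceding business day, 2038-07-09 (Friday).
Final deadline: 2038-07-09.

2038-07-09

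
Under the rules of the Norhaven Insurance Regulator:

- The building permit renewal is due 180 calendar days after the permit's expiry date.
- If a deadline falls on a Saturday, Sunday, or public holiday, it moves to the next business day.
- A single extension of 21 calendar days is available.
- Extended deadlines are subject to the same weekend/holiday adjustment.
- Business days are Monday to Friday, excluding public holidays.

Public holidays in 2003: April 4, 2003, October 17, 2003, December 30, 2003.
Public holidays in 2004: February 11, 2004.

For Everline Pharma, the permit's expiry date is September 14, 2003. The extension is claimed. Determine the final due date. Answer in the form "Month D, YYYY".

From September 14, 2003, 180 calendar days later is March 12, 2004.
Since March 12, 2004 is a Friday and not a holiday, the date is unchanged.
Add the 21 calendar-day extension to March 12, 2004: April 2, 2004.
April 2, 2004 is a Friday and not a listed holiday, so it stands.
The final due date is April 2, 2004.

April 2, 2004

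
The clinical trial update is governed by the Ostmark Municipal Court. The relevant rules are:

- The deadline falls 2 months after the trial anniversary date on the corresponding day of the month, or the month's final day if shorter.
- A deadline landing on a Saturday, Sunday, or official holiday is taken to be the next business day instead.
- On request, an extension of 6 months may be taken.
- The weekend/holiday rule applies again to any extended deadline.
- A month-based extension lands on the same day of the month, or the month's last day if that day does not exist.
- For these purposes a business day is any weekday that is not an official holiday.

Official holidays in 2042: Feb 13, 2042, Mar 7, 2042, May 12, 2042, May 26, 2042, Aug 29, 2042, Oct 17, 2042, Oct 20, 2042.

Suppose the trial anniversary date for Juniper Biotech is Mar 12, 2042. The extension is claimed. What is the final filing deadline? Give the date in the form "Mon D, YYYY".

Nov 13, 2042

Moving 2 months forward from Mar 12, 2042 on the corresponding day gives May 12, 2042.
May 12, 2042 is a listed holiday; the next business day is May 13, 2042 (Tuesday).
Add 6 months to May 13, 2042: Nov 13, 2042.
Nov 13, 2042 is a Thursday and not a listed holiday, so it stands.
Final deadline: Nov 13, 2042.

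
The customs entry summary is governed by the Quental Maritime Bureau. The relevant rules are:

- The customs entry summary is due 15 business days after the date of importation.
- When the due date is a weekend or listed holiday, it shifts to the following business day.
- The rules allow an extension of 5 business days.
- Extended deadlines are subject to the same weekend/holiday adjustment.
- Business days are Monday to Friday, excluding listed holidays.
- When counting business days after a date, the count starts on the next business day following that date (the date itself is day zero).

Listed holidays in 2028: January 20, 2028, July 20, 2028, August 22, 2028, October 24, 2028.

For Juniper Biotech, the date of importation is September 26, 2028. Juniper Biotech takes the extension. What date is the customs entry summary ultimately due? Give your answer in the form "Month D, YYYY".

October 25, 2028

15 business days after September 26, 2028, excluding weekends and holidays, is October 17, 2028.
Since October 17, 2028 is a Tuesday and not a holiday, the date is unchanged.
The 5-business-day extension runs from October 17, 2028 to October 25, 2028.
October 25, 2028 (Wednesday) is already a business day.
So the filing is due October 25, 2028.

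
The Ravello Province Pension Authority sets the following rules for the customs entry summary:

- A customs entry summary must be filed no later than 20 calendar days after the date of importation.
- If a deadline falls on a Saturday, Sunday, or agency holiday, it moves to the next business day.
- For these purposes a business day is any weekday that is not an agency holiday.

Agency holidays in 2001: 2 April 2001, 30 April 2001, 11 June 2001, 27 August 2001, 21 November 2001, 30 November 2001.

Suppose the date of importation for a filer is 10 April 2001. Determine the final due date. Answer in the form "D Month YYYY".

1 May 2001

20 calendar days after 10 April 2001 is 30 April 2001.
30 April 2001 is a listed holiday, so it moves to the next business day, 1 May 2001 (Tuesday).
Deadline: 1 May 2001.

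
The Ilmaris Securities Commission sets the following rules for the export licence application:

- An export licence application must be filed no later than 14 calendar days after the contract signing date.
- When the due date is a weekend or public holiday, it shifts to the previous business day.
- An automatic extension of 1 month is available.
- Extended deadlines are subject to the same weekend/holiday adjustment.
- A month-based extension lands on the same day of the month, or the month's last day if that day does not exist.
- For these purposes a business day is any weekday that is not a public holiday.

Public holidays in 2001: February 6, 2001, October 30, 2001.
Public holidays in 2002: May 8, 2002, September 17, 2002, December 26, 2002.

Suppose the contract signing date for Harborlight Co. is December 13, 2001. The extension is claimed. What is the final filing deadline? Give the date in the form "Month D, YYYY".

14 calendar days after December 13, 2001 is December 27, 2001.
December 27, 2001 falls on a Thursday, which is a business day, so no adjustment is needed.
The 1 month extension carries December 27, 2001 to January 27, 2002.
January 27, 2002 is a Sunday; the preceding business day is January 25, 2002 (Friday).
Deadline: January 25, 2002.

January 25, 2002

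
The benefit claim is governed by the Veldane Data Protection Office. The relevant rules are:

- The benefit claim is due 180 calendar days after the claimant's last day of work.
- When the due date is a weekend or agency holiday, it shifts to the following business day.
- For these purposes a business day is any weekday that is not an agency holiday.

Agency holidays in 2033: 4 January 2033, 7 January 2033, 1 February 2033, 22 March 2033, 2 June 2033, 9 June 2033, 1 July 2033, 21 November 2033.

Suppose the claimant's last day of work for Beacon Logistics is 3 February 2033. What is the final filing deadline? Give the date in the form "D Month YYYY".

2 August 2033

180 calendar days after 3 February 2033 is 2 August 2033.
Since 2 August 2033 is a Tuesday and not a holiday, the date is unchanged.
The final due date is 2 August 2033.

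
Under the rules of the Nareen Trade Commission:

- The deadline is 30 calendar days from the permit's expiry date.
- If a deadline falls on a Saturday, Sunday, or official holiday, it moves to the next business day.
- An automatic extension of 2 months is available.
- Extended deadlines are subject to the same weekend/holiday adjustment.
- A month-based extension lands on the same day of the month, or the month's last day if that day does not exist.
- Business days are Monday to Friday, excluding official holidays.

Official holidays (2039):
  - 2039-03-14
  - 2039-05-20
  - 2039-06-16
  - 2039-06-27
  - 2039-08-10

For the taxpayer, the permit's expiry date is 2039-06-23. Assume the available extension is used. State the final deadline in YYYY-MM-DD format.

Trigger date 2039-06-23 + 30 calendar days = 2039-07-23.
2039-07-23 is a Saturday, so it moves to the next business day, 2039-07-25 (Monday).
The 2 months extension carries 2039-07-25 to 2039-09-25.
2039-09-25 falls on a Sunday. Rolling to the next business day gives 2039-09-26, a Monday.
The final due date is 2039-09-26.

2039-09-26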